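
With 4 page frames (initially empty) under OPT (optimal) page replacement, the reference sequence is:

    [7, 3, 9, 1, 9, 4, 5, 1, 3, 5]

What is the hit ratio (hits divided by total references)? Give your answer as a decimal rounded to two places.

7 → fault, frames {7}
3 → fault, frames {7,3}
9 → fault, frames {7,3,9}
1 → fault, frames {7,3,9,1}
9 → hit
4 → fault, evict 9, frames {7,3,1,4}
5 → fault, evict 4, frames {7,3,1,5}
1 → hit
3 → hit
5 → hit
Hits: 4 of 10 references → 4/10 = 0.4000.

0.40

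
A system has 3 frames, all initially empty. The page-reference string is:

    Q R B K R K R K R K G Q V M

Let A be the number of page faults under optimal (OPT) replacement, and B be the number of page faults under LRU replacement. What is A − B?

-1

Under OPT: F F F F . . . . . . F . F F → 7 faults.
Under LRU: F F F F . . . . . . F F F F → 8 faults.
A − B = 7 − 8 = -1.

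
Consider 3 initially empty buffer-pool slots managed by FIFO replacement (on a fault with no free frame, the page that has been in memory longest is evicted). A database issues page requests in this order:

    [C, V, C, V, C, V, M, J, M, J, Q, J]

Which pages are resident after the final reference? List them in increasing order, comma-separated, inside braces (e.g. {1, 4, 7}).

C → miss, frames {C}
V → miss, frames {C,V}
C → hit
V → hit
C → hit
V → hit
M → miss, frames {C,V,M}
J → miss, evict C, frames {V,M,J}
M → hit
J → hit
Q → miss, evict V, frames {M,J,Q}
J → hit

{J, M, Q}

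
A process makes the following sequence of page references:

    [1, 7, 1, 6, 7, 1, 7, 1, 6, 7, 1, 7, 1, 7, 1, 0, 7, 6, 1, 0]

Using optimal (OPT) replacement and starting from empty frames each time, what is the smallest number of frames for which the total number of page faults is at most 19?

f=1: 20 faults
f=2: 9 faults
f=3: 5 faults
f=4: 4 faults
Smallest f with faults ≤ 19 is 2.

2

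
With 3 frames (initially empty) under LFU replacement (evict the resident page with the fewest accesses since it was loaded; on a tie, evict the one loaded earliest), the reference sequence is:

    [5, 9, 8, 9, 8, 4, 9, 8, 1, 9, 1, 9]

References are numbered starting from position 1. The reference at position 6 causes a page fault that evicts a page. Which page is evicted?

5

pos 1: 5: miss, frames (5)
pos 2: 9: miss, frames (5 9)
pos 3: 8: miss, frames (5 9 8)
pos 4: 9: hit
pos 5: 8: hit
pos 6: 4: miss, evict 5, frames (9 8 4)
At position 6, page 5 is evicted.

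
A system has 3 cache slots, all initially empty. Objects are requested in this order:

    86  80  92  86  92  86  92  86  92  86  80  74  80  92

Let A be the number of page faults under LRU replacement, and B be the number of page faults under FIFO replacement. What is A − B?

1

Under LRU: F F F . . . . . . . . F . F → 5 faults.
Under FIFO: F F F . . . . . . . . F . . → 4 faults.
A − B = 5 − 4 = 1.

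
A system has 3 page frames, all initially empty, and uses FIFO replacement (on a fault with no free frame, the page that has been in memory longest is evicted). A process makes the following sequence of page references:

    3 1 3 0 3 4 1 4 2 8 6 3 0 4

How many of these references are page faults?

3: miss, frames (3)
1: miss, frames (3 1)
3: hit
0: miss, frames (3 1 0)
3: hit
4: miss, evict 3, frames (1 0 4)
1: hit
4: hit
2: miss, evict 1, frames (0 4 2)
8: miss, evict 0, frames (4 2 8)
6: miss, evict 4, frames (2 8 6)
3: miss, evict 2, frames (8 6 3)
0: miss, evict 8, frames (6 3 0)
4: miss, evict 6, frames (3 0 4)
Page faults: 10.

10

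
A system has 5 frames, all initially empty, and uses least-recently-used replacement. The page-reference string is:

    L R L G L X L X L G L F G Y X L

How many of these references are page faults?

L → miss, frames (L)
R → miss, frames (L R)
L → hit
G → miss, frames (R L G)
L → hit
X → miss, frames (R G L X)
L → hit
X → hit
L → hit
G → hit
L → hit
F → miss, frames (R X G L F)
G → hit
Y → miss, evict R, frames (X L F G Y)
X → hit
L → hit
Page faults: 6.

6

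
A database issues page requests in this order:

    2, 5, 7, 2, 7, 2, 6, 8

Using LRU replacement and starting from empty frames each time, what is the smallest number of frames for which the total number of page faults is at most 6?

f=1: 8 faults
f=2: 6 faults
f=3: 5 faults
f=4: 5 faults
f=5: 5 faults
Smallest f with faults ≤ 6 is 2.

2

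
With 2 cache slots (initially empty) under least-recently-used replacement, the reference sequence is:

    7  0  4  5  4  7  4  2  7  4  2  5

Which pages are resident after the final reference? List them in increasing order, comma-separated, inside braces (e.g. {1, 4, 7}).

{2, 5}

7: fault, frames {7}
0: fault, frames {7,0}
4: fault, evict 7, frames {0,4}
5: fault, evict 0, frames {4,5}
4: hit
7: fault, evict 5, frames {4,7}
4: hit
2: fault, evict 7, frames {4,2}
7: fault, evict 4, frames {2,7}
4: fault, evict 2, frames {7,4}
2: fault, evict 7, frames {4,2}
5: fault, evict 4, frames {2,5}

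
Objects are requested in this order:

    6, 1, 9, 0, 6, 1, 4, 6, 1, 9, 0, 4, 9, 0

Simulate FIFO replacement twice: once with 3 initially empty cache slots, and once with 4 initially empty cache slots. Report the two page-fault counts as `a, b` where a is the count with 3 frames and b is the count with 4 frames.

3 frames: F F F F F F F . . F F . . . → 9 faults.
4 frames: F F F F . . F F F F F F . . → 10 faults.
10 > 9: adding a frame increased faults — Belady's anomaly.

9, 10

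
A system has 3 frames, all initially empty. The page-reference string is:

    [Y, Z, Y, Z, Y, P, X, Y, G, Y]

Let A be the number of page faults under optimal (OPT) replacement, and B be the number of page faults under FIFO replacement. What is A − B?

Under OPT: F F . . . F F . F . → 5 faults.
Under FIFO: F F . . . F F F F . → 6 faults.
A − B = 5 − 6 = -1.

-1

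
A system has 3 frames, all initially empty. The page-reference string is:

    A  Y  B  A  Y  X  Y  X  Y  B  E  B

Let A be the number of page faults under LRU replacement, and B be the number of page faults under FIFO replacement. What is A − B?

Under LRU: F F F . . F . . . F F . → 6 faults.
Under FIFO: F F F . . F . . . . F . → 5 faults.
A − B = 6 − 5 = 1.

1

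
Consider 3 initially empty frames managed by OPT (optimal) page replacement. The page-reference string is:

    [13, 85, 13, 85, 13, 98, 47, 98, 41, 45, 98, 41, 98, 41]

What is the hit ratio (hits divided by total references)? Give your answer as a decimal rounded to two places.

13 → miss, frames (13)
85 → miss, frames (13 85)
13 → hit
85 → hit
13 → hit
98 → miss, frames (13 85 98)
47 → miss, evict 85, frames (13 98 47)
98 → hit
41 → miss, evict 47, frames (13 98 41)
45 → miss, evict 13, frames (98 41 45)
98 → hit
41 → hit
98 → hit
41 → hit
Hits: 8 of 14 references → 8/14 = 0.5714.

0.57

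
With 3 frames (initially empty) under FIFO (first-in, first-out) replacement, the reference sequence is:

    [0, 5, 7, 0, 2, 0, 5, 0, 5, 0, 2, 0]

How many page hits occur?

0 → fault, frames {0}
5 → fault, frames {0,5}
7 → fault, frames {0,5,7}
0 → hit
2 → fault, evict 0, frames {5,7,2}
0 → fault, evict 5, frames {7,2,0}
5 → fault, evict 7, frames {2,0,5}
0 → hit
5 → hit
0 → hit
2 → hit
0 → hit
Hits: 6.

6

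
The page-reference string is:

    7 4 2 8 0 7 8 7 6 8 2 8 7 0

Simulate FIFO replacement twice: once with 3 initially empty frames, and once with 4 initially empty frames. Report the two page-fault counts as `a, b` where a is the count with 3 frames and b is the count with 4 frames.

3 frames: F F F F F F . . F F F . F F → 11 faults.
4 frames: F F F F F F . . F . F F . F → 10 faults.
10 < 11: adding a frame reduced faults, as is typical.

11, 10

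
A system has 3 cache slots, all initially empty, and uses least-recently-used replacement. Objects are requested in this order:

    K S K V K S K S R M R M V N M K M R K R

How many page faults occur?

K → miss, frames [K]
S → miss, frames [K, S]
K → hit
V → miss, frames [S, K, V]
K → hit
S → hit
K → hit
S → hit
R → miss, evict V, frames [K, S, R]
M → miss, evict K, frames [S, R, M]
R → hit
M → hit
V → miss, evict S, frames [R, M, V]
N → miss, evict R, frames [M, V, N]
M → hit
K → miss, evict V, frames [N, M, K]
M → hit
R → miss, evict N, frames [K, M, R]
K → hit
R → hit
Page faults: 9.

9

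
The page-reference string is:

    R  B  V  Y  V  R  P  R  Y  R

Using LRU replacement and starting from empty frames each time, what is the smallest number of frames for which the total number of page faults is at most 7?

2

f=1: 10 faults
f=2: 7 faults
f=3: 7 faults
f=4: 5 faults
f=5: 5 faults
Smallest f with faults ≤ 7 is 2.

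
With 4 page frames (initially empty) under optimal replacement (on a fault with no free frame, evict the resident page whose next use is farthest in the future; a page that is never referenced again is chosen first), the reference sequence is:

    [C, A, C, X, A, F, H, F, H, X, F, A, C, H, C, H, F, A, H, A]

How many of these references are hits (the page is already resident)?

C -> miss, frames (C)
A -> miss, frames (C A)
C -> hit
X -> miss, frames (C A X)
A -> hit
F -> miss, frames (C A X F)
H -> miss, evict C, frames (A X F H)
F -> hit
H -> hit
X -> hit
F -> hit
A -> hit
C -> miss, evict X, frames (A F H C)
H -> hit
C -> hit
H -> hit
F -> hit
A -> hit
H -> hit
A -> hit
Hits: 14.

14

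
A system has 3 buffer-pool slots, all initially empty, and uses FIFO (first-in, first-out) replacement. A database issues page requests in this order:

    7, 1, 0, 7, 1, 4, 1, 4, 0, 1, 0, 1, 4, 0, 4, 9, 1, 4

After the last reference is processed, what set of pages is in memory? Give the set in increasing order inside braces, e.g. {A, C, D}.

7 → fault, frames [7]
1 → fault, frames [7, 1]
0 → fault, frames [7, 1, 0]
7 → hit
1 → hit
4 → fault, evict 7, frames [1, 0, 4]
1 → hit
4 → hit
0 → hit
1 → hit
0 → hit
1 → hit
4 → hit
0 → hit
4 → hit
9 → fault, evict 1, frames [0, 4, 9]
1 → fault, evict 0, frames [4, 9, 1]
4 → hit

{1, 4, 9}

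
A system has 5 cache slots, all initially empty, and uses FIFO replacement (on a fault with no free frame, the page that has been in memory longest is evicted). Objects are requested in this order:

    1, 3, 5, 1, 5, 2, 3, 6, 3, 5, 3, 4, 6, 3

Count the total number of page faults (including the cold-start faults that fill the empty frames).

6

1: miss, frames {1}
3: miss, frames {1,3}
5: miss, frames {1,3,5}
1: hit
5: hit
2: miss, frames {1,3,5,2}
3: hit
6: miss, frames {1,3,5,2,6}
3: hit
5: hit
3: hit
4: miss, evict 1, frames {3,5,2,6,4}
6: hit
3: hit
Page faults: 6.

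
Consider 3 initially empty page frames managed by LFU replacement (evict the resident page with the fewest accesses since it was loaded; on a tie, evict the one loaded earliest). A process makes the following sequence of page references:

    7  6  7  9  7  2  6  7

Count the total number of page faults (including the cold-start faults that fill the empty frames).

7 -> miss, frames [7]
6 -> miss, frames [7, 6]
7 -> hit
9 -> miss, frames [7, 6, 9]
7 -> hit
2 -> miss, evict 6, frames [7, 9, 2]
6 -> miss, evict 9, frames [7, 2, 6]
7 -> hit
Page faults: 5.

5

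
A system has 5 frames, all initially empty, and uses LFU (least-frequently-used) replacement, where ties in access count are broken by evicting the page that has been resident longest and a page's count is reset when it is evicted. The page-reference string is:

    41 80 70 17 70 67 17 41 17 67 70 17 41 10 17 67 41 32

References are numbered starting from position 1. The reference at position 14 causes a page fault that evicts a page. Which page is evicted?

80

pos 1: 41 -> miss, frames {41}
pos 2: 80 -> miss, frames {41,80}
pos 3: 70 -> miss, frames {41,80,70}
pos 4: 17 -> miss, frames {41,80,70,17}
pos 5: 70 -> hit
pos 6: 67 -> miss, frames {41,80,70,17,67}
pos 7: 17 -> hit
pos 8: 41 -> hit
pos 9: 17 -> hit
pos 10: 67 -> hit
pos 11: 70 -> hit
pos 12: 17 -> hit
pos 13: 41 -> hit
pos 14: 10 -> miss, evict 80, frames {41,70,17,67,10}
At position 14, page 80 is evicted.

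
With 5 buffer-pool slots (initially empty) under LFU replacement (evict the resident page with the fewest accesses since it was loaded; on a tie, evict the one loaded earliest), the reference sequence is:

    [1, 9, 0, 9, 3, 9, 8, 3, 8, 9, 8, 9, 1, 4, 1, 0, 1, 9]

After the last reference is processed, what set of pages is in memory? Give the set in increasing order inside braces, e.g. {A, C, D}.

1 → miss, frames {1}
9 → miss, frames {1,9}
0 → miss, frames {1,9,0}
9 → hit
3 → miss, frames {1,9,0,3}
9 → hit
8 → miss, frames {1,9,0,3,8}
3 → hit
8 → hit
9 → hit
8 → hit
9 → hit
1 → hit
4 → miss, evict 0, frames {1,9,3,8,4}
1 → hit
0 → miss, evict 4, frames {1,9,3,8,0}
1 → hit
9 → hit

{0, 1, 3, 8, 9}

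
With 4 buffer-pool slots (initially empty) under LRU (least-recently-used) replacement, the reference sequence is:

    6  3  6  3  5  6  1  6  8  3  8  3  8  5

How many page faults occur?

6 -> miss, frames (6)
3 -> miss, frames (6 3)
6 -> hit
3 -> hit
5 -> miss, frames (6 3 5)
6 -> hit
1 -> miss, frames (3 5 6 1)
6 -> hit
8 -> miss, evict 3, frames (5 1 6 8)
3 -> miss, evict 5, frames (1 6 8 3)
8 -> hit
3 -> hit
8 -> hit
5 -> miss, evict 1, frames (6 3 8 5)
Page faults: 7.

7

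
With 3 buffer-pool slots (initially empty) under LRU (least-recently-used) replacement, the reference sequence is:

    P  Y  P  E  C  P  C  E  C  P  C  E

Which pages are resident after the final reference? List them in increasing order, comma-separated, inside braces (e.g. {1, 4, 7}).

P → miss, frames (P)
Y → miss, frames (P Y)
P → hit
E → miss, frames (Y P E)
C → miss, evict Y, frames (P E C)
P → hit
C → hit
E → hit
C → hit
P → hit
C → hit
E → hit

{C, E, P}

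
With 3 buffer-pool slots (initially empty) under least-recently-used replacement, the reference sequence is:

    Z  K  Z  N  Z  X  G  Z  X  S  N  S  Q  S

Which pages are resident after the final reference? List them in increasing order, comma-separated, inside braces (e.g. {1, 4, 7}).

Z → fault, frames [Z]
K → fault, frames [Z, K]
Z → hit
N → fault, frames [K, Z, N]
Z → hit
X → fault, evict K, frames [N, Z, X]
G → fault, evict N, frames [Z, X, G]
Z → hit
X → hit
S → fault, evict G, frames [Z, X, S]
N → fault, evict Z, frames [X, S, N]
S → hit
Q → fault, evict X, frames [N, S, Q]
S → hit

{N, Q, S}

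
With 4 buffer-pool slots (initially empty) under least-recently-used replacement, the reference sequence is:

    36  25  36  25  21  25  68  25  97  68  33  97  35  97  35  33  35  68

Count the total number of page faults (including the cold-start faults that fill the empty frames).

36 → fault, frames [36]
25 → fault, frames [36, 25]
36 → hit
25 → hit
21 → fault, frames [36, 25, 21]
25 → hit
68 → fault, frames [36, 21, 25, 68]
25 → hit
97 → fault, evict 36, frames [21, 68, 25, 97]
68 → hit
33 → fault, evict 21, frames [25, 97, 68, 33]
97 → hit
35 → fault, evict 25, frames [68, 33, 97, 35]
97 → hit
35 → hit
33 → hit
35 → hit
68 → hit
Page faults: 7.

7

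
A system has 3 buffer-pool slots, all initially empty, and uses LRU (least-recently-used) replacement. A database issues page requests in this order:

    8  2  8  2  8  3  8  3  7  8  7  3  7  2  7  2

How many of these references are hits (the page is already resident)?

8 -> miss, frames {8}
2 -> miss, frames {8,2}
8 -> hit
2 -> hit
8 -> hit
3 -> miss, frames {2,8,3}
8 -> hit
3 -> hit
7 -> miss, evict 2, frames {8,3,7}
8 -> hit
7 -> hit
3 -> hit
7 -> hit
2 -> miss, evict 8, frames {3,7,2}
7 -> hit
2 -> hit
Hits: 11.

11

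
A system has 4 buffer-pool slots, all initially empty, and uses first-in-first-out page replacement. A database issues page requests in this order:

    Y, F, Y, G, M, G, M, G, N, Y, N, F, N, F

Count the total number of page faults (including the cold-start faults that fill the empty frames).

7

Y → fault, frames [Y]
F → fault, frames [Y, F]
Y → hit
G → fault, frames [Y, F, G]
M → fault, frames [Y, F, G, M]
G → hit
M → hit
G → hit
N → fault, evict Y, frames [F, G, M, N]
Y → fault, evict F, frames [G, M, N, Y]
N → hit
F → fault, evict G, frames [M, N, Y, F]
N → hit
F → hit
Page faults: 7.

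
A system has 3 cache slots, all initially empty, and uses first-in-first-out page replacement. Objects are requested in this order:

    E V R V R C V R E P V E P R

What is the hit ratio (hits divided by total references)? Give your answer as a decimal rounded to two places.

E → miss, frames {E}
V → miss, frames {E,V}
R → miss, frames {E,V,R}
V → hit
R → hit
C → miss, evict E, frames {V,R,C}
V → hit
R → hit
E → miss, evict V, frames {R,C,E}
P → miss, evict R, frames {C,E,P}
V → miss, evict C, frames {E,P,V}
E → hit
P → hit
R → miss, evict E, frames {P,V,R}
Hits: 6 of 14 references → 6/14 = 0.4286.

0.43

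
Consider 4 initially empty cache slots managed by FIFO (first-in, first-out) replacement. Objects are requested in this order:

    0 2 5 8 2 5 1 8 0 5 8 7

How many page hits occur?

0 → miss, frames {0}
2 → miss, frames {0,2}
5 → miss, frames {0,2,5}
8 → miss, frames {0,2,5,8}
2 → hit
5 → hit
1 → miss, evict 0, frames {2,5,8,1}
8 → hit
0 → miss, evict 2, frames {5,8,1,0}
5 → hit
8 → hit
7 → miss, evict 5, frames {8,1,0,7}
Hits: 5.

5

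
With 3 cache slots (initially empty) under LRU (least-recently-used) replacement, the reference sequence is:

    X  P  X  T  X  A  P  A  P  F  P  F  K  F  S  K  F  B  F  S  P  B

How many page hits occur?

10

X → fault, frames {X}
P → fault, frames {X,P}
X → hit
T → fault, frames {P,X,T}
X → hit
A → fault, evict P, frames {T,X,A}
P → fault, evict T, frames {X,A,P}
A → hit
P → hit
F → fault, evict X, frames {A,P,F}
P → hit
F → hit
K → fault, evict A, frames {P,F,K}
F → hit
S → fault, evict P, frames {K,F,S}
K → hit
F → hit
B → fault, evict S, frames {K,F,B}
F → hit
S → fault, evict K, frames {B,F,S}
P → fault, evict B, frames {F,S,P}
B → fault, evict F, frames {S,P,B}
Hits: 10.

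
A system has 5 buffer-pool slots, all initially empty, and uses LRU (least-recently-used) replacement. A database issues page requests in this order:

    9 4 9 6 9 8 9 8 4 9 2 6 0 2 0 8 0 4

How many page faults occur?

8

9 -> miss, frames [9]
4 -> miss, frames [9, 4]
9 -> hit
6 -> miss, frames [4, 9, 6]
9 -> hit
8 -> miss, frames [4, 6, 9, 8]
9 -> hit
8 -> hit
4 -> hit
9 -> hit
2 -> miss, frames [6, 8, 4, 9, 2]
6 -> hit
0 -> miss, evict 8, frames [4, 9, 2, 6, 0]
2 -> hit
0 -> hit
8 -> miss, evict 4, frames [9, 6, 2, 0, 8]
0 -> hit
4 -> miss, evict 9, frames [6, 2, 8, 0, 4]
Page faults: 8.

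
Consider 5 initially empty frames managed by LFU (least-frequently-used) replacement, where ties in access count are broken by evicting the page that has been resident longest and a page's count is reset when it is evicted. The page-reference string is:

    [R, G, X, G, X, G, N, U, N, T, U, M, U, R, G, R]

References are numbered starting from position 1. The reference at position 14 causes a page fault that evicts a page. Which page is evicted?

M

pos 1: R → fault, frames [R]
pos 2: G → fault, frames [R, G]
pos 3: X → fault, frames [R, G, X]
pos 4: G → hit
pos 5: X → hit
pos 6: G → hit
pos 7: N → fault, frames [R, G, X, N]
pos 8: U → fault, frames [R, G, X, N, U]
pos 9: N → hit
pos 10: T → fault, evict R, frames [G, X, N, U, T]
pos 11: U → hit
pos 12: M → fault, evict T, frames [G, X, N, U, M]
pos 13: U → hit
pos 14: R → fault, evict M, frames [G, X, N, U, R]
At position 14, page M is evicted.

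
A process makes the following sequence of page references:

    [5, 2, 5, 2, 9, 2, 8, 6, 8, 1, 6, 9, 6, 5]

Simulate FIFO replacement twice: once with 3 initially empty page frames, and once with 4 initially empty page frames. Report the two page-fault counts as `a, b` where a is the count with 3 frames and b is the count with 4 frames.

3 frames: F F . . F . F F . F . F . F → 8 faults.
4 frames: F F . . F . F F . F . . . F → 7 faults.
7 < 8: adding a frame reduced faults, as is typical.

8, 7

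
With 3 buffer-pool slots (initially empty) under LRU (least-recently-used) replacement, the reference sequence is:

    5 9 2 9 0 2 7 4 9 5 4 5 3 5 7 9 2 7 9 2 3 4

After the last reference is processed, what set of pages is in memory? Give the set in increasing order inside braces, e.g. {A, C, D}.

5 -> fault, frames [5]
9 -> fault, frames [5, 9]
2 -> fault, frames [5, 9, 2]
9 -> hit
0 -> fault, evict 5, frames [2, 9, 0]
2 -> hit
7 -> fault, evict 9, frames [0, 2, 7]
4 -> fault, evict 0, frames [2, 7, 4]
9 -> fault, evict 2, frames [7, 4, 9]
5 -> fault, evict 7, frames [4, 9, 5]
4 -> hit
5 -> hit
3 -> fault, evict 9, frames [4, 5, 3]
5 -> hit
7 -> fault, evict 4, frames [3, 5, 7]
9 -> fault, evict 3, frames [5, 7, 9]
2 -> fault, evict 5, frames [7, 9, 2]
7 -> hit
9 -> hit
2 -> hit
3 -> fault, evict 7, frames [9, 2, 3]
4 -> fault, evict 9, frames [2, 3, 4]

{2, 3, 4}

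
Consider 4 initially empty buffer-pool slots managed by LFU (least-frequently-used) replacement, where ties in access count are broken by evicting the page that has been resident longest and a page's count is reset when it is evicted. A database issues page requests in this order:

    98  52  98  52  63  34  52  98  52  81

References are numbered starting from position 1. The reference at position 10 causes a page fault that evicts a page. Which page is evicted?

63

pos 1: 98: miss, frames (98)
pos 2: 52: miss, frames (98 52)
pos 3: 98: hit
pos 4: 52: hit
pos 5: 63: miss, frames (98 52 63)
pos 6: 34: miss, frames (98 52 63 34)
pos 7: 52: hit
pos 8: 98: hit
pos 9: 52: hit
pos 10: 81: miss, evict 63, frames (98 52 34 81)
At position 10, page 63 is evicted.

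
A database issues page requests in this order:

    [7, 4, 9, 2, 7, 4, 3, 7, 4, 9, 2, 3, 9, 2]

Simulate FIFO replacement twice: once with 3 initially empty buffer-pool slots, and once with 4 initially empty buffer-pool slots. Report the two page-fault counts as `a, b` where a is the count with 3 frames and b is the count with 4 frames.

3 frames: F F F F F F F . . F F . . . → 9 faults.
4 frames: F F F F . . F F F F F F . . → 10 faults.
10 > 9: adding a frame increased faults — Belady's anomaly.

9, 10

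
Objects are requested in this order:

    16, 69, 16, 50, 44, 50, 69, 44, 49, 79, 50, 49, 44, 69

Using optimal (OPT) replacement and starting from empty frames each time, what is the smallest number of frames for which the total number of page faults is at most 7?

4

f=1: 14 faults
f=2: 10 faults
f=3: 8 faults
f=4: 7 faults
f=5: 6 faults
f=6: 6 faults
Smallest f with faults ≤ 7 is 4.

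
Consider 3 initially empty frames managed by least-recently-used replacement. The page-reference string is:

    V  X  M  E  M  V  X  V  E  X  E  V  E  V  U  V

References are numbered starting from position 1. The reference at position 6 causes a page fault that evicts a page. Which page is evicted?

X

pos 1: V: fault, frames {V}
pos 2: X: fault, frames {V,X}
pos 3: M: fault, frames {V,X,M}
pos 4: E: fault, evict V, frames {X,M,E}
pos 5: M: hit
pos 6: V: fault, evict X, frames {E,M,V}
At position 6, page X is evicted.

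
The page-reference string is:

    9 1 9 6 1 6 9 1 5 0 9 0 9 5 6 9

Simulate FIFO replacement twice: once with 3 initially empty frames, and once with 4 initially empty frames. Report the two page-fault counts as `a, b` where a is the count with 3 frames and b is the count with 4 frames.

7, 6

3 frames: F F . F . . . . F F F . . . F . → 7 faults.
4 frames: F F . F . . . . F F F . . . . . → 6 faults.
6 < 7: adding a frame reduced faults, as is typical.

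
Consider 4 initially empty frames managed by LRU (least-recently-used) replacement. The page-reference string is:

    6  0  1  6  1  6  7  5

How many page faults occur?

6: fault, frames {6}
0: fault, frames {6,0}
1: fault, frames {6,0,1}
6: hit
1: hit
6: hit
7: fault, frames {0,1,6,7}
5: fault, evict 0, frames {1,6,7,5}
Page faults: 5.

5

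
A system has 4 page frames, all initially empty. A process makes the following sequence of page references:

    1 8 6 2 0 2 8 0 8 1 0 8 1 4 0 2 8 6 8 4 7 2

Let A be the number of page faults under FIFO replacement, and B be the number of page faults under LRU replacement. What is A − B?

Under FIFO: F F F F F . . . . F . F . F . F . F . . F . → 11 faults.
Under LRU: F F F F F . . . . F . . . F . F F F . F F F → 13 faults.
A − B = 11 − 13 = -2.

-2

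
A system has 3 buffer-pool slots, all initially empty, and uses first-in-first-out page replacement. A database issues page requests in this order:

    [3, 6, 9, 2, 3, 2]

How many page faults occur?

3 → miss, frames (3)
6 → miss, frames (3 6)
9 → miss, frames (3 6 9)
2 → miss, evict 3, frames (6 9 2)
3 → miss, evict 6, frames (9 2 3)
2 → hit
Page faults: 5.

5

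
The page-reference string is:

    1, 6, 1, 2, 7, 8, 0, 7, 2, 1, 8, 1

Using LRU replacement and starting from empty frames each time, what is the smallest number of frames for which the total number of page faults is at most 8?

4

f=1: 12 faults
f=2: 10 faults
f=3: 9 faults
f=4: 8 faults
f=5: 6 faults
f=6: 6 faults
Smallest f with faults ≤ 8 is 4.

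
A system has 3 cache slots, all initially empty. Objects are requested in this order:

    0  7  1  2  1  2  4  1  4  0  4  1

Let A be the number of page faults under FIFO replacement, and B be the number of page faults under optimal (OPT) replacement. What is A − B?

Under FIFO: F F F F . . F . . F . F → 7 faults.
Under OPT: F F F F . . F . . . . . → 5 faults.
A − B = 7 − 5 = 2.

2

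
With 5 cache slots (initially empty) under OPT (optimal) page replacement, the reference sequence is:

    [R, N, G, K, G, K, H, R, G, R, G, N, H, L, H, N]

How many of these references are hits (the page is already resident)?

10

R: miss, frames (R)
N: miss, frames (R N)
G: miss, frames (R N G)
K: miss, frames (R N G K)
G: hit
K: hit
H: miss, frames (R N G K H)
R: hit
G: hit
R: hit
G: hit
N: hit
H: hit
L: miss, evict K, frames (R N G H L)
H: hit
N: hit
Hits: 10.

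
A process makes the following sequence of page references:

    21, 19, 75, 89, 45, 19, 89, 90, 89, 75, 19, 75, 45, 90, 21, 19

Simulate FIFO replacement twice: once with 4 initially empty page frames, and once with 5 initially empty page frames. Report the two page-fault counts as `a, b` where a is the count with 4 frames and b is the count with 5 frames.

4 frames: F F F F F . . F . . F F . . F . → 9 faults.
5 frames: F F F F F . . F . . . . . . F F → 8 faults.
8 < 9: adding a frame reduced faults, as is typical.

9, 8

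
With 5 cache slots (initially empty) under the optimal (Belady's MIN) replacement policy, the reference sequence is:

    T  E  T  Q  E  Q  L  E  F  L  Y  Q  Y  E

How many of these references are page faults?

T -> fault, frames {T}
E -> fault, frames {T,E}
T -> hit
Q -> fault, frames {T,E,Q}
E -> hit
Q -> hit
L -> fault, frames {T,E,Q,L}
E -> hit
F -> fault, frames {T,E,Q,L,F}
L -> hit
Y -> fault, evict F, frames {T,E,Q,L,Y}
Q -> hit
Y -> hit
E -> hit
Page faults: 6.

6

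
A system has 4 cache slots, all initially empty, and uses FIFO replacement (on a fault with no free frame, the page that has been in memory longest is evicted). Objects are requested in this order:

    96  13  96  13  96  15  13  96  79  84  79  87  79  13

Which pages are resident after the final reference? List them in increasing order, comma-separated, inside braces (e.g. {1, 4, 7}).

{13, 79, 84, 87}

96 -> fault, frames [96]
13 -> fault, frames [96, 13]
96 -> hit
13 -> hit
96 -> hit
15 -> fault, frames [96, 13, 15]
13 -> hit
96 -> hit
79 -> fault, frames [96, 13, 15, 79]
84 -> fault, evict 96, frames [13, 15, 79, 84]
79 -> hit
87 -> fault, evict 13, frames [15, 79, 84, 87]
79 -> hit
13 -> fault, evict 15, frames [79, 84, 87, 13]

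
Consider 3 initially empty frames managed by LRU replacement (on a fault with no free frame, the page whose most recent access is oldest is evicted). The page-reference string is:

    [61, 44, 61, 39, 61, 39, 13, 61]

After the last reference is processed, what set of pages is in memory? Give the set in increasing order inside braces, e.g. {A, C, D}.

{13, 39, 61}

61: fault, frames [61]
44: fault, frames [61, 44]
61: hit
39: fault, frames [44, 61, 39]
61: hit
39: hit
13: fault, evict 44, frames [61, 39, 13]
61: hit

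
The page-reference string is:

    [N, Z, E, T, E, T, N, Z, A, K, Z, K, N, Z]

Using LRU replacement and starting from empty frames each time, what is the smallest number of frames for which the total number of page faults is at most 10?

f=1: 14 faults
f=2: 11 faults
f=3: 9 faults
f=4: 6 faults
f=5: 6 faults
f=6: 6 faults
Smallest f with faults ≤ 10 is 3.

3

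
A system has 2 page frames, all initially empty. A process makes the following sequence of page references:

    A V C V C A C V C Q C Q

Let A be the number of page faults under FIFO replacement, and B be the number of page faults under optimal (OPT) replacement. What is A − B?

1

Under FIFO: F F F . . F . F F F . . → 7 faults.
Under OPT: F F F . . F . F . F . . → 6 faults.
A − B = 7 − 6 = 1.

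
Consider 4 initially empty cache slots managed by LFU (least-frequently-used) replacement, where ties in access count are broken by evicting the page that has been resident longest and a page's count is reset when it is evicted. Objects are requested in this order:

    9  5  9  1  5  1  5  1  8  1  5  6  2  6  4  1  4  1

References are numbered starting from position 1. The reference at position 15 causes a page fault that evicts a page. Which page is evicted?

6

pos 1: 9 → fault, frames {9}
pos 2: 5 → fault, frames {9,5}
pos 3: 9 → hit
pos 4: 1 → fault, frames {9,5,1}
pos 5: 5 → hit
pos 6: 1 → hit
pos 7: 5 → hit
pos 8: 1 → hit
pos 9: 8 → fault, frames {9,5,1,8}
pos 10: 1 → hit
pos 11: 5 → hit
pos 12: 6 → fault, evict 8, frames {9,5,1,6}
pos 13: 2 → fault, evict 6, frames {9,5,1,2}
pos 14: 6 → fault, evict 2, frames {9,5,1,6}
pos 15: 4 → fault, evict 6, frames {9,5,1,4}
At position 15, page 6 is evicted.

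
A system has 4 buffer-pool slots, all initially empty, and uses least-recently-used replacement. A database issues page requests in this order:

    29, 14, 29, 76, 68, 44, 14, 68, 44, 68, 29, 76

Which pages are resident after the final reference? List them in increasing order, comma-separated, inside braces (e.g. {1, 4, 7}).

{29, 44, 68, 76}

29 -> fault, frames (29)
14 -> fault, frames (29 14)
29 -> hit
76 -> fault, frames (14 29 76)
68 -> fault, frames (14 29 76 68)
44 -> fault, evict 14, frames (29 76 68 44)
14 -> fault, evict 29, frames (76 68 44 14)
68 -> hit
44 -> hit
68 -> hit
29 -> fault, evict 76, frames (14 44 68 29)
76 -> fault, evict 14, frames (44 68 29 76)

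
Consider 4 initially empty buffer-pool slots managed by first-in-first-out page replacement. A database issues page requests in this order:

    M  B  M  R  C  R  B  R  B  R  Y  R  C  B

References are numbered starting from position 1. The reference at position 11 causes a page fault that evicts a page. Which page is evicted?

pos 1: M → fault, frames [M]
pos 2: B → fault, frames [M, B]
pos 3: M → hit
pos 4: R → fault, frames [M, B, R]
pos 5: C → fault, frames [M, B, R, C]
pos 6: R → hit
pos 7: B → hit
pos 8: R → hit
pos 9: B → hit
pos 10: R → hit
pos 11: Y → fault, evict M, frames [B, R, C, Y]
At position 11, page M is evicted.

M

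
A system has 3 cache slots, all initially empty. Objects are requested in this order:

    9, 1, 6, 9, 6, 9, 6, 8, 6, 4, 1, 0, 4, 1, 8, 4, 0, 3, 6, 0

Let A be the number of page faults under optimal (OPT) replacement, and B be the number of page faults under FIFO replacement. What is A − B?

-3

Under OPT: F F F . . . . F . F . F . . F . . F F . → 9 faults.
Under FIFO: F F F . . . . F . F F F . . F F . F F F → 12 faults.
A − B = 9 − 12 = -3.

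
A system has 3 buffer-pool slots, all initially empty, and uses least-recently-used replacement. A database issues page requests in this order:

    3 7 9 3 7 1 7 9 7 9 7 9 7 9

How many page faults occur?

5

3 -> fault, frames (3)
7 -> fault, frames (3 7)
9 -> fault, frames (3 7 9)
3 -> hit
7 -> hit
1 -> fault, evict 9, frames (3 7 1)
7 -> hit
9 -> fault, evict 3, frames (1 7 9)
7 -> hit
9 -> hit
7 -> hit
9 -> hit
7 -> hit
9 -> hit
Page faults: 5.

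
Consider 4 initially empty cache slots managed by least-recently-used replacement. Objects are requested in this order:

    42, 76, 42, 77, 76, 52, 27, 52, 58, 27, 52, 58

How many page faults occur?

42 -> fault, frames (42)
76 -> fault, frames (42 76)
42 -> hit
77 -> fault, frames (76 42 77)
76 -> hit
52 -> fault, frames (42 77 76 52)
27 -> fault, evict 42, frames (77 76 52 27)
52 -> hit
58 -> fault, evict 77, frames (76 27 52 58)
27 -> hit
52 -> hit
58 -> hit
Page faults: 6.

6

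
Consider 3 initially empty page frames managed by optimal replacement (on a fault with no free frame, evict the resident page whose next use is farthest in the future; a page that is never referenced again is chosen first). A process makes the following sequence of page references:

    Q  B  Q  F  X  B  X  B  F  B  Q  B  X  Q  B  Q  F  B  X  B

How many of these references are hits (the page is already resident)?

14

Q: fault, frames {Q}
B: fault, frames {Q,B}
Q: hit
F: fault, frames {Q,B,F}
X: fault, evict Q, frames {B,F,X}
B: hit
X: hit
B: hit
F: hit
B: hit
Q: fault, evict F, frames {B,X,Q}
B: hit
X: hit
Q: hit
B: hit
Q: hit
F: fault, evict Q, frames {B,X,F}
B: hit
X: hit
B: hit
Hits: 14.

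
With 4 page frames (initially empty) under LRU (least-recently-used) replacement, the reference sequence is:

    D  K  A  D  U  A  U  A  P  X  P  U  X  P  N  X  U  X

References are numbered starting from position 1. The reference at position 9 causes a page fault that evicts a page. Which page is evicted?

K

pos 1: D → fault, frames (D)
pos 2: K → fault, frames (D K)
pos 3: A → fault, frames (D K A)
pos 4: D → hit
pos 5: U → fault, frames (K A D U)
pos 6: A → hit
pos 7: U → hit
pos 8: A → hit
pos 9: P → fault, evict K, frames (D U A P)
At position 9, page K is evicted.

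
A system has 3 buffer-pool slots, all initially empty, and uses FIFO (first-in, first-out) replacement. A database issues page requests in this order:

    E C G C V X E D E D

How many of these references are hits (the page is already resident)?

3

E -> miss, frames (E)
C -> miss, frames (E C)
G -> miss, frames (E C G)
C -> hit
V -> miss, evict E, frames (C G V)
X -> miss, evict C, frames (G V X)
E -> miss, evict G, frames (V X E)
D -> miss, evict V, frames (X E D)
E -> hit
D -> hit
Hits: 3.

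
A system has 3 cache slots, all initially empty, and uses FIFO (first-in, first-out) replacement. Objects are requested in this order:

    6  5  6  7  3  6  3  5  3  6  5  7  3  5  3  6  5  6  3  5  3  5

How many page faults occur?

10

6: miss, frames (6)
5: miss, frames (6 5)
6: hit
7: miss, frames (6 5 7)
3: miss, evict 6, frames (5 7 3)
6: miss, evict 5, frames (7 3 6)
3: hit
5: miss, evict 7, frames (3 6 5)
3: hit
6: hit
5: hit
7: miss, evict 3, frames (6 5 7)
3: miss, evict 6, frames (5 7 3)
5: hit
3: hit
6: miss, evict 5, frames (7 3 6)
5: miss, evict 7, frames (3 6 5)
6: hit
3: hit
5: hit
3: hit
5: hit
Page faults: 10.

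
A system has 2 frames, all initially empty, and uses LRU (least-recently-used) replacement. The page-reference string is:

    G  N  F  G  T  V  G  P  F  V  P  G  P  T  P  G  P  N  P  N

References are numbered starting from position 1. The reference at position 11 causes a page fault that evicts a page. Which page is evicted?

F

pos 1: G -> fault, frames [G]
pos 2: N -> fault, frames [G, N]
pos 3: F -> fault, evict G, frames [N, F]
pos 4: G -> fault, evict N, frames [F, G]
pos 5: T -> fault, evict F, frames [G, T]
pos 6: V -> fault, evict G, frames [T, V]
pos 7: G -> fault, evict T, frames [V, G]
pos 8: P -> fault, evict V, frames [G, P]
pos 9: F -> fault, evict G, frames [P, F]
pos 10: V -> fault, evict P, frames [F, V]
pos 11: P -> fault, evict F, frames [V, P]
At position 11, page F is evicted.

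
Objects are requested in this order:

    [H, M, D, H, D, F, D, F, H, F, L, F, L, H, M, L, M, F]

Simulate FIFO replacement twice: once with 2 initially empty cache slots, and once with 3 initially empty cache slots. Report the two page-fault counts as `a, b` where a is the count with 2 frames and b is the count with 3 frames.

13, 8

2 frames: F F F F . F F . F F F . . F F F . F → 13 faults.
3 frames: F F F . . F . . F . F . . . F . . F → 8 faults.
8 < 13: adding a frame reduced faults, as is typical.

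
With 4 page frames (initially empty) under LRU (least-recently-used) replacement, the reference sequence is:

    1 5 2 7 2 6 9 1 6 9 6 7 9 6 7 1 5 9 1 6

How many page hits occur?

9

1 -> fault, frames [1]
5 -> fault, frames [1, 5]
2 -> fault, frames [1, 5, 2]
7 -> fault, frames [1, 5, 2, 7]
2 -> hit
6 -> fault, evict 1, frames [5, 7, 2, 6]
9 -> fault, evict 5, frames [7, 2, 6, 9]
1 -> fault, evict 7, frames [2, 6, 9, 1]
6 -> hit
9 -> hit
6 -> hit
7 -> fault, evict 2, frames [1, 9, 6, 7]
9 -> hit
6 -> hit
7 -> hit
1 -> hit
5 -> fault, evict 9, frames [6, 7, 1, 5]
9 -> fault, evict 6, frames [7, 1, 5, 9]
1 -> hit
6 -> fault, evict 7, frames [5, 9, 1, 6]
Hits: 9.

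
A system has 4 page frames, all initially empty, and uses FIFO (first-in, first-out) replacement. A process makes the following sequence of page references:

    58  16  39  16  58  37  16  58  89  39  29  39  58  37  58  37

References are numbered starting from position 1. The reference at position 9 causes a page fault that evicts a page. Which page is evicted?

pos 1: 58: fault, frames {58}
pos 2: 16: fault, frames {58,16}
pos 3: 39: fault, frames {58,16,39}
pos 4: 16: hit
pos 5: 58: hit
pos 6: 37: fault, frames {58,16,39,37}
pos 7: 16: hit
pos 8: 58: hit
pos 9: 89: fault, evict 58, frames {16,39,37,89}
At position 9, page 58 is evicted.

58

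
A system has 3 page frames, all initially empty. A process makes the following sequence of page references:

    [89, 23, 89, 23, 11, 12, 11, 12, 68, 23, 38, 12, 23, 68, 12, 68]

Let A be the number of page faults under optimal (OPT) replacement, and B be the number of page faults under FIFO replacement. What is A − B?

Under OPT: F F . . F F . . F . F . . F . . → 7 faults.
Under FIFO: F F . . F F . . F F F F . F . . → 9 faults.
A − B = 7 − 9 = -2.

-2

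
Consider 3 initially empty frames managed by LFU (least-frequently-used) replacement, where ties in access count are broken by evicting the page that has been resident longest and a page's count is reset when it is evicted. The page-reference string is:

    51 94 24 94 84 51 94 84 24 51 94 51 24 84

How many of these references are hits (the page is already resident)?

51 -> fault, frames {51}
94 -> fault, frames {51,94}
24 -> fault, frames {51,94,24}
94 -> hit
84 -> fault, evict 51, frames {94,24,84}
51 -> fault, evict 24, frames {94,84,51}
94 -> hit
84 -> hit
24 -> fault, evict 51, frames {94,84,24}
51 -> fault, evict 24, frames {94,84,51}
94 -> hit
51 -> hit
24 -> fault, evict 84, frames {94,51,24}
84 -> fault, evict 24, frames {94,51,84}
Hits: 5.

5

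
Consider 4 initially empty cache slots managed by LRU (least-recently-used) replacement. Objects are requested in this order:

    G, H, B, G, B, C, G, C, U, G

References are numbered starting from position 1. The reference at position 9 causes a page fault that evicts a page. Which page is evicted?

H

pos 1: G → miss, frames {G}
pos 2: H → miss, frames {G,H}
pos 3: B → miss, frames {G,H,B}
pos 4: G → hit
pos 5: B → hit
pos 6: C → miss, frames {H,G,B,C}
pos 7: G → hit
pos 8: C → hit
pos 9: U → miss, evict H, frames {B,G,C,U}
At position 9, page H is evicted.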